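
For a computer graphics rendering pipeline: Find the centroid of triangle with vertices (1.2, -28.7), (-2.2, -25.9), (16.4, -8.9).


Centroid = ((x_A+x_B+x_C)/3, (y_A+y_B+y_C)/3)
= ((1.2+(-2.2)+16.4)/3, ((-28.7)+(-25.9)+(-8.9))/3)
= (5.1333, -21.1667)

(5.1333, -21.1667)


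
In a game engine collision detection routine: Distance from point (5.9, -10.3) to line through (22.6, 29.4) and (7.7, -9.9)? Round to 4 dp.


|cross product| = 64.78
|line direction| = sqrt(1766.5) = 42.0298
Distance = 64.78/sqrt(1766.5) = 1.5413

1.5413


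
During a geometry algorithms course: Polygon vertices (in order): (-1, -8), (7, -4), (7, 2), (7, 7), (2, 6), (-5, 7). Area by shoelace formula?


Shoelace sum: ((-1)*(-4) - 7*(-8)) + (7*2 - 7*(-4)) + (7*7 - 7*2) + (7*6 - 2*7) + (2*7 - (-5)*6) + ((-5)*(-8) - (-1)*7)
= 256
Area = |256|/2 = 128

128


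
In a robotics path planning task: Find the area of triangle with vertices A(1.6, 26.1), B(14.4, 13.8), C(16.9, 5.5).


Area = |x_A(y_B-y_C) + x_B(y_C-y_A) + x_C(y_A-y_B)|/2
= |13.28 + (-296.64) + 207.87|/2
= 75.49/2 = 37.745

37.745


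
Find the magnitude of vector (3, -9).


|u| = sqrt(3^2 + (-9)^2) = sqrt(90) = 9.4868

9.4868


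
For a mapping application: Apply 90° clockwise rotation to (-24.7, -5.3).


90° CW: (x,y) -> (y, -x)
(-24.7,-5.3) -> (-5.3, 24.7)

(-5.3, 24.7)


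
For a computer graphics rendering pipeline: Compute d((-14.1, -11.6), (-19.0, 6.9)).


dx=-4.9, dy=18.5
d^2 = (-4.9)^2 + 18.5^2 = 366.26
d = sqrt(366.26) = 19.1379

19.1379


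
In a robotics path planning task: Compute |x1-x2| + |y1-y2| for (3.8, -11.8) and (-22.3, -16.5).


|3.8-(-22.3)| + |(-11.8)-(-16.5)| = 26.1 + 4.7 = 30.8

30.8


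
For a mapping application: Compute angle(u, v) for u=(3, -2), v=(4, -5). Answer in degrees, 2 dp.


u.v = 22, |u| = sqrt(13) = 3.6056, |v| = sqrt(41) = 6.4031
cos(theta) = u.v/(|u||v|) = 22/sqrt(533) = 0.952926
theta = acos(0.952926) = 17.65 degrees

17.65 degrees


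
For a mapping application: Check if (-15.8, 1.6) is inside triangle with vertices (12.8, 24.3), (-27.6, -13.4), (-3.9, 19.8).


Cross products: AB x AP = -161.14, BC x BP = -36.26, CA x CP = -250.39
All same sign? yes

Yes, inside


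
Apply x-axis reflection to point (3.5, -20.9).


Reflection over x-axis: (x,y) -> (x,-y)
(3.5, -20.9) -> (3.5, 20.9)

(3.5, 20.9)


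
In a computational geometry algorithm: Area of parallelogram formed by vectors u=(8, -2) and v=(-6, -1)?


|u x v| = |8*(-1) - (-2)*(-6)|
= |(-8) - 12| = 20

20


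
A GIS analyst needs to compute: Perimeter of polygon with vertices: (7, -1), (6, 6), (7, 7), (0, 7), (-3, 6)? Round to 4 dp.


Sides: (7, -1)->(6, 6): sqrt(50) = 7.071068, (6, 6)->(7, 7): sqrt(2) = 1.414214, (7, 7)->(0, 7): sqrt(49) = 7, (0, 7)->(-3, 6): sqrt(10) = 3.162278, (-3, 6)->(7, -1): sqrt(149) = 12.206556
Sum = 30.854116
Perimeter = 30.8541

30.8541


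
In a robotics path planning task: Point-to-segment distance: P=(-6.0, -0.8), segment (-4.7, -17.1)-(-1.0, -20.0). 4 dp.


Project P onto AB: t = 0 (clamped to [0,1])
Closest point on segment: (-4.7, -17.1)
Distance: 16.3518

16.3518


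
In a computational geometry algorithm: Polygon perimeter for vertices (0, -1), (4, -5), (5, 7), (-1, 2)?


Sides: (0, -1)->(4, -5): sqrt(32) = 5.656854, (4, -5)->(5, 7): sqrt(145) = 12.041595, (5, 7)->(-1, 2): sqrt(61) = 7.81025, (-1, 2)->(0, -1): sqrt(10) = 3.162278
Sum = 28.670977
Perimeter = 28.671

28.671


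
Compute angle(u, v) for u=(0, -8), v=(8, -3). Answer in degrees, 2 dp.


u.v = 24, |u| = sqrt(64) = 8, |v| = sqrt(73) = 8.544
cos(theta) = u.v/(|u||v|) = 24/sqrt(4672) = 0.351123
theta = acos(0.351123) = 69.44 degrees

69.44 degrees


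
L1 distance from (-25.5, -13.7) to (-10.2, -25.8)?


|(-25.5)-(-10.2)| + |(-13.7)-(-25.8)| = 15.3 + 12.1 = 27.4

27.4


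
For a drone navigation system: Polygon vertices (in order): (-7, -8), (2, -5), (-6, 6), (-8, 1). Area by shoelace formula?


Shoelace sum: ((-7)*(-5) - 2*(-8)) + (2*6 - (-6)*(-5)) + ((-6)*1 - (-8)*6) + ((-8)*(-8) - (-7)*1)
= 146
Area = |146|/2 = 73

73


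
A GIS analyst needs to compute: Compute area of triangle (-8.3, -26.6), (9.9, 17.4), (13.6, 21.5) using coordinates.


Area = |x_A(y_B-y_C) + x_B(y_C-y_A) + x_C(y_A-y_B)|/2
= |34.03 + 476.19 + (-598.4)|/2
= 88.18/2 = 44.09

44.09


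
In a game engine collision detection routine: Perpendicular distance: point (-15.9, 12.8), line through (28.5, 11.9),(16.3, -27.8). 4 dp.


|cross product| = 1773.66
|line direction| = sqrt(1724.93) = 41.5323
Distance = 1773.66/sqrt(1724.93) = 42.7056

42.7056


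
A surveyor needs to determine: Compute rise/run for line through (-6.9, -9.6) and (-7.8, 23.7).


slope = (y2-y1)/(x2-x1) = (23.7-(-9.6))/((-7.8)-(-6.9)) = 33.3/(-0.9) = -37

-37


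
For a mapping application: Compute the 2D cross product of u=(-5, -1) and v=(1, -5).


u x v = u_x*v_y - u_y*v_x = (-5)*(-5) - (-1)*1
= 25 - (-1) = 26

26


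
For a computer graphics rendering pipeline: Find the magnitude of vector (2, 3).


|u| = sqrt(2^2 + 3^2) = sqrt(13) = 3.6056

3.6056


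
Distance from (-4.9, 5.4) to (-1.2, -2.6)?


dx=3.7, dy=-8
d^2 = 3.7^2 + (-8)^2 = 77.69
d = sqrt(77.69) = 8.8142

8.8142


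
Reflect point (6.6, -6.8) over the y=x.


Reflection over y=x: (x,y) -> (y,x)
(6.6, -6.8) -> (-6.8, 6.6)

(-6.8, 6.6)


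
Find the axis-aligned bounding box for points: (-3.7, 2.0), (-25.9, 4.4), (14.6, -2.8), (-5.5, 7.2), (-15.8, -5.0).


x range: [-25.9, 14.6]
y range: [-5, 7.2]
Bounding box: (-25.9,-5) to (14.6,7.2)

(-25.9,-5) to (14.6,7.2)


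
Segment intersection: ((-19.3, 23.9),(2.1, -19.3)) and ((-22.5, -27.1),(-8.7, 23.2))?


Cross products: d1=542.84, d2=-1129.74, d3=-1229.64, d4=442.94
d1*d2 < 0 and d3*d4 < 0? yes

Yes, they intersect


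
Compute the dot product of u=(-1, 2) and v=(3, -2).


u . v = u_x*v_x + u_y*v_y = (-1)*3 + 2*(-2)
= (-3) + (-4) = -7

-7


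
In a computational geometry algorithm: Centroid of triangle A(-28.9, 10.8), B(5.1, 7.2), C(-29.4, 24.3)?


Centroid = ((x_A+x_B+x_C)/3, (y_A+y_B+y_C)/3)
= (((-28.9)+5.1+(-29.4))/3, (10.8+7.2+24.3)/3)
= (-17.7333, 14.1)

(-17.7333, 14.1)


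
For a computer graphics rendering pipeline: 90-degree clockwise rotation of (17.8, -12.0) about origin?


90° CW: (x,y) -> (y, -x)
(17.8,-12) -> (-12, -17.8)

(-12, -17.8)


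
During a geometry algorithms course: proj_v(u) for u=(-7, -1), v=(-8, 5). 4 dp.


u.v = 51, |v| = sqrt(89) = 9.434
Scalar projection = u.v / |v| = 51 / sqrt(89) = 5.406

5.406


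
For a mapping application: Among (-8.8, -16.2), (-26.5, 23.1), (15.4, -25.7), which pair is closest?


d(P0,P1) = 43.102, d(P0,P2) = 25.9979, d(P1,P2) = 64.3199
Closest: P0 and P2

Closest pair: (-8.8, -16.2) and (15.4, -25.7), distance = 25.9979


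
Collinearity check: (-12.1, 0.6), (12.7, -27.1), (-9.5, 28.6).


Cross product: (12.7-(-12.1))*(28.6-0.6) - ((-27.1)-0.6)*((-9.5)-(-12.1))
= 766.42

No, not collinear


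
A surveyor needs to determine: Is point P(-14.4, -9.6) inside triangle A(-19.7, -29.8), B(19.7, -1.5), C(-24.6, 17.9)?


Cross products: AB x AP = 645.89, BC x BP = 1020.37, CA x CP = 351.79
All same sign? yes

Yes, inside


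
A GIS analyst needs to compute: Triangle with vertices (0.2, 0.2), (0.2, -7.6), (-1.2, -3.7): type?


Side lengths squared: AB^2=60.84, BC^2=17.17, CA^2=17.17
Sorted: [17.17, 17.17, 60.84]
By sides: Isosceles, By angles: Obtuse

Isosceles, Obtuse


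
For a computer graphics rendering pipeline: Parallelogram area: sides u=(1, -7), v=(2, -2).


|u x v| = |1*(-2) - (-7)*2|
= |(-2) - (-14)| = 12

12


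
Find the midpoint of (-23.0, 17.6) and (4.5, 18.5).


M = (((-23)+4.5)/2, (17.6+18.5)/2)
= (-9.25, 18.05)

(-9.25, 18.05)


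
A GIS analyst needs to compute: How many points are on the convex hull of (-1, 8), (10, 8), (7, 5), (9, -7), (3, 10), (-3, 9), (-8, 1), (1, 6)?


Convex hull vertices (CCW): (-8, 1), (9, -7), (10, 8), (3, 10), (-3, 9)
Count = 5

5


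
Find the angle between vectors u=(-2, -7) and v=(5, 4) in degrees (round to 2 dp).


u.v = -38, |u| = sqrt(53) = 7.2801, |v| = sqrt(41) = 6.4031
cos(theta) = u.v/(|u||v|) = -38/sqrt(2173) = -0.81518
theta = acos(-0.81518) = 144.61 degrees

144.61 degrees


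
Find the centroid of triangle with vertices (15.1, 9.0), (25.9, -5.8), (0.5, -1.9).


Centroid = ((x_A+x_B+x_C)/3, (y_A+y_B+y_C)/3)
= ((15.1+25.9+0.5)/3, (9+(-5.8)+(-1.9))/3)
= (13.8333, 0.4333)

(13.8333, 0.4333)


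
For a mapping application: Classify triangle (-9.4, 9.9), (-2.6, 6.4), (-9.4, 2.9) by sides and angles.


Side lengths squared: AB^2=58.49, BC^2=58.49, CA^2=49
Sorted: [49, 58.49, 58.49]
By sides: Isosceles, By angles: Acute

Isosceles, Acute


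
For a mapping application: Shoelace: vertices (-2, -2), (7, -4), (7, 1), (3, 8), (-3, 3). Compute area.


Shoelace sum: ((-2)*(-4) - 7*(-2)) + (7*1 - 7*(-4)) + (7*8 - 3*1) + (3*3 - (-3)*8) + ((-3)*(-2) - (-2)*3)
= 155
Area = |155|/2 = 77.5

77.5


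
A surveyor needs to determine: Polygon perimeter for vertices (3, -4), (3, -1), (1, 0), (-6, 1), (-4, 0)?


Sides: (3, -4)->(3, -1): sqrt(9) = 3, (3, -1)->(1, 0): sqrt(5) = 2.236068, (1, 0)->(-6, 1): sqrt(50) = 7.071068, (-6, 1)->(-4, 0): sqrt(5) = 2.236068, (-4, 0)->(3, -4): sqrt(65) = 8.062258
Sum = 22.605462
Perimeter = 22.6055

22.6055


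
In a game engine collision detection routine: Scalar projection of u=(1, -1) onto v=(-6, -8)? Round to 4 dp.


u.v = 2, |v| = sqrt(100) = 10
Scalar projection = u.v / |v| = 2 / sqrt(100) = 0.2

0.2


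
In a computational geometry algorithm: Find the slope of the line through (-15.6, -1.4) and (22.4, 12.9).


slope = (y2-y1)/(x2-x1) = (12.9-(-1.4))/(22.4-(-15.6)) = 14.3/38 = 0.3763

0.3763


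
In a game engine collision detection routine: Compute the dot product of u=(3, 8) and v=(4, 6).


u . v = u_x*v_x + u_y*v_y = 3*4 + 8*6
= 12 + 48 = 60

60


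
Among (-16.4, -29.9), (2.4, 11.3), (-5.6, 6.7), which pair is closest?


d(P0,P1) = 45.2866, d(P0,P2) = 38.1602, d(P1,P2) = 9.2282
Closest: P1 and P2

Closest pair: (2.4, 11.3) and (-5.6, 6.7), distance = 9.2282


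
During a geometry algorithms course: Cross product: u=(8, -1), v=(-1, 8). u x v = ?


u x v = u_x*v_y - u_y*v_x = 8*8 - (-1)*(-1)
= 64 - 1 = 63

63


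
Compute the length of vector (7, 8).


|u| = sqrt(7^2 + 8^2) = sqrt(113) = 10.6301

10.6301


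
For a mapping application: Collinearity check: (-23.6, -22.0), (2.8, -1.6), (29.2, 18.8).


Cross product: (2.8-(-23.6))*(18.8-(-22)) - ((-1.6)-(-22))*(29.2-(-23.6))
= 0

Yes, collinear


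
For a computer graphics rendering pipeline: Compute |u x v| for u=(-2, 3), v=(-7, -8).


|u x v| = |(-2)*(-8) - 3*(-7)|
= |16 - (-21)| = 37

37


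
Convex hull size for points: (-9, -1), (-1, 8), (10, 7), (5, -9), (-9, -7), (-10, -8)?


Convex hull vertices (CCW): (-10, -8), (5, -9), (10, 7), (-1, 8), (-9, -1)
Count = 5

5


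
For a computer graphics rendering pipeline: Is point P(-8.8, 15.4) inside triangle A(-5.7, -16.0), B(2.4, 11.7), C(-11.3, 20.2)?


Cross products: AB x AP = 340.21, BC x BP = 44.51, CA x CP = 63.62
All same sign? yes

Yes, inside


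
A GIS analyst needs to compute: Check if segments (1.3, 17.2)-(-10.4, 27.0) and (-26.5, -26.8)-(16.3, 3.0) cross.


Cross products: d1=1054.76, d2=1822.86, d3=787.24, d4=19.14
d1*d2 < 0 and d3*d4 < 0? no

No, they don't intersect


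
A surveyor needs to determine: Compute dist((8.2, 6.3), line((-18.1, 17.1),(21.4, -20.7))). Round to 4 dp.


|cross product| = 567.54
|line direction| = sqrt(2989.09) = 54.6726
Distance = 567.54/sqrt(2989.09) = 10.3807

10.3807


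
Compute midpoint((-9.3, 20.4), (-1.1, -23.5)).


M = (((-9.3)+(-1.1))/2, (20.4+(-23.5))/2)
= (-5.2, -1.55)

(-5.2, -1.55)


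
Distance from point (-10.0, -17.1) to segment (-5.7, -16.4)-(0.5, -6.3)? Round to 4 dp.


Project P onto AB: t = 0 (clamped to [0,1])
Closest point on segment: (-5.7, -16.4)
Distance: 4.3566

4.3566


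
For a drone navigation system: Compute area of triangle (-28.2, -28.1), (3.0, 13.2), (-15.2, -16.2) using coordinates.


Area = |x_A(y_B-y_C) + x_B(y_C-y_A) + x_C(y_A-y_B)|/2
= |(-829.08) + 35.7 + 627.76|/2
= 165.62/2 = 82.81

82.81


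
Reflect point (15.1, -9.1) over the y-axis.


Reflection over y-axis: (x,y) -> (-x,y)
(15.1, -9.1) -> (-15.1, -9.1)

(-15.1, -9.1)


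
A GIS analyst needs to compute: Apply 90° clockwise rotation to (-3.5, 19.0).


90° CW: (x,y) -> (y, -x)
(-3.5,19) -> (19, 3.5)

(19, 3.5)


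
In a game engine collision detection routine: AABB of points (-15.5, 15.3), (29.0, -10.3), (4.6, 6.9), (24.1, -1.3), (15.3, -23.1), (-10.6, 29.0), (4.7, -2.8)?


x range: [-15.5, 29]
y range: [-23.1, 29]
Bounding box: (-15.5,-23.1) to (29,29)

(-15.5,-23.1) to (29,29)


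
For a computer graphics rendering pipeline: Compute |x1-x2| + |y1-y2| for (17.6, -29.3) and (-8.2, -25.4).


|17.6-(-8.2)| + |(-29.3)-(-25.4)| = 25.8 + 3.9 = 29.7

29.7


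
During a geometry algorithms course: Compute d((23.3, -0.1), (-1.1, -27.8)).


dx=-24.4, dy=-27.7
d^2 = (-24.4)^2 + (-27.7)^2 = 1362.65
d = sqrt(1362.65) = 36.9141

36.9141


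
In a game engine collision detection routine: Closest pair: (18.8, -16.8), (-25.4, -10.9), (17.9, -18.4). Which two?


d(P0,P1) = 44.592, d(P0,P2) = 1.8358, d(P1,P2) = 43.9447
Closest: P0 and P2

Closest pair: (18.8, -16.8) and (17.9, -18.4), distance = 1.8358


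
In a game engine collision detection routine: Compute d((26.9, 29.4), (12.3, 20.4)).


dx=-14.6, dy=-9
d^2 = (-14.6)^2 + (-9)^2 = 294.16
d = sqrt(294.16) = 17.1511

17.1511


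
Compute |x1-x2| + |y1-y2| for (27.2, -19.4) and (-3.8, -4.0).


|27.2-(-3.8)| + |(-19.4)-(-4)| = 31 + 15.4 = 46.4

46.4


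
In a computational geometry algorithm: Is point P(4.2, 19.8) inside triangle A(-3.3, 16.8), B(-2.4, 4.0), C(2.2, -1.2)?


Cross products: AB x AP = 98.7, BC x BP = 107, CA x CP = -151.5
All same sign? no

No, outside


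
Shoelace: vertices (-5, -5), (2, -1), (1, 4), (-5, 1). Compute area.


Shoelace sum: ((-5)*(-1) - 2*(-5)) + (2*4 - 1*(-1)) + (1*1 - (-5)*4) + ((-5)*(-5) - (-5)*1)
= 75
Area = |75|/2 = 37.5

37.5


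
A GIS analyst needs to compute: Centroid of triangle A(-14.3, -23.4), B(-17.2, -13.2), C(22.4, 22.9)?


Centroid = ((x_A+x_B+x_C)/3, (y_A+y_B+y_C)/3)
= (((-14.3)+(-17.2)+22.4)/3, ((-23.4)+(-13.2)+22.9)/3)
= (-3.0333, -4.5667)

(-3.0333, -4.5667)


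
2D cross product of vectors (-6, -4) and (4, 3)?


u x v = u_x*v_y - u_y*v_x = (-6)*3 - (-4)*4
= (-18) - (-16) = -2

-2


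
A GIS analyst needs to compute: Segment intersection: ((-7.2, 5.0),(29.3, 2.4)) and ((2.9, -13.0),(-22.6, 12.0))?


Cross products: d1=-206.5, d2=-1052.7, d3=-630.74, d4=215.46
d1*d2 < 0 and d3*d4 < 0? no

No, they don't intersect


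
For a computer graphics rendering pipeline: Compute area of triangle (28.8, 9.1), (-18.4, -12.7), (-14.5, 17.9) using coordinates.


Area = |x_A(y_B-y_C) + x_B(y_C-y_A) + x_C(y_A-y_B)|/2
= |(-881.28) + (-161.92) + (-316.1)|/2
= 1359.3/2 = 679.65

679.65


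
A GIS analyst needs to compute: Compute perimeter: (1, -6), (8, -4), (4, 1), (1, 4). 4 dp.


Sides: (1, -6)->(8, -4): sqrt(53) = 7.28011, (8, -4)->(4, 1): sqrt(41) = 6.403124, (4, 1)->(1, 4): sqrt(18) = 4.242641, (1, 4)->(1, -6): sqrt(100) = 10
Sum = 27.925875
Perimeter = 27.9259

27.9259


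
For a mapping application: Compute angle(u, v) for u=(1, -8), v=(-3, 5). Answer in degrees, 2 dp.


u.v = -43, |u| = sqrt(65) = 8.0623, |v| = sqrt(34) = 5.831
cos(theta) = u.v/(|u||v|) = -43/sqrt(2210) = -0.914687
theta = acos(-0.914687) = 156.16 degrees

156.16 degrees


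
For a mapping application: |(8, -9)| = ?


|u| = sqrt(8^2 + (-9)^2) = sqrt(145) = 12.0416

12.0416


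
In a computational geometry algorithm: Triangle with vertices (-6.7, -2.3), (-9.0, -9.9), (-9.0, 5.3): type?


Side lengths squared: AB^2=63.05, BC^2=231.04, CA^2=63.05
Sorted: [63.05, 63.05, 231.04]
By sides: Isosceles, By angles: Obtuse

Isosceles, Obtuse


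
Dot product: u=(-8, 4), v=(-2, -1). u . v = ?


u . v = u_x*v_x + u_y*v_y = (-8)*(-2) + 4*(-1)
= 16 + (-4) = 12

12


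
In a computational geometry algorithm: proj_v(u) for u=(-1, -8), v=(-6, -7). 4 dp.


u.v = 62, |v| = sqrt(85) = 9.2195
Scalar projection = u.v / |v| = 62 / sqrt(85) = 6.7248

6.7248


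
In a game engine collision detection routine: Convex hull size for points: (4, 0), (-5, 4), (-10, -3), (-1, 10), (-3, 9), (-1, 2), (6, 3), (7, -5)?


Convex hull vertices (CCW): (-10, -3), (7, -5), (6, 3), (-1, 10), (-3, 9)
Count = 5

5


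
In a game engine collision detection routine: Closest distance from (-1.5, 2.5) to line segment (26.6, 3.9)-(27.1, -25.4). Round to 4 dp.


Project P onto AB: t = 0.0314 (clamped to [0,1])
Closest point on segment: (26.6157, 2.9798)
Distance: 28.1198

28.1198


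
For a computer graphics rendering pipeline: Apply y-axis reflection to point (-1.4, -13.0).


Reflection over y-axis: (x,y) -> (-x,y)
(-1.4, -13) -> (1.4, -13)

(1.4, -13)


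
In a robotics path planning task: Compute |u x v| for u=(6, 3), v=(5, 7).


|u x v| = |6*7 - 3*5|
= |42 - 15| = 27

27


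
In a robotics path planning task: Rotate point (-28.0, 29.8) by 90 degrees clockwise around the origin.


90° CW: (x,y) -> (y, -x)
(-28,29.8) -> (29.8, 28)

(29.8, 28)


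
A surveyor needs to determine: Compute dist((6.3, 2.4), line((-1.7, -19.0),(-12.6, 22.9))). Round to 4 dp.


|cross product| = 568.46
|line direction| = sqrt(1874.42) = 43.2946
Distance = 568.46/sqrt(1874.42) = 13.1301

13.1301


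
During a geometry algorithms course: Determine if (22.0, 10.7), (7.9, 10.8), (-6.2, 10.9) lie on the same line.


Cross product: (7.9-22)*(10.9-10.7) - (10.8-10.7)*((-6.2)-22)
= 0

Yes, collinear


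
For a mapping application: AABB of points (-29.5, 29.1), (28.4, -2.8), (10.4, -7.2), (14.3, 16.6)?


x range: [-29.5, 28.4]
y range: [-7.2, 29.1]
Bounding box: (-29.5,-7.2) to (28.4,29.1)

(-29.5,-7.2) to (28.4,29.1)


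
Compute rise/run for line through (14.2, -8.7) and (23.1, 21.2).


slope = (y2-y1)/(x2-x1) = (21.2-(-8.7))/(23.1-14.2) = 29.9/8.9 = 3.3596

3.3596


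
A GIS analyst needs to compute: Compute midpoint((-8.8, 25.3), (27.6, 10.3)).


M = (((-8.8)+27.6)/2, (25.3+10.3)/2)
= (9.4, 17.8)

(9.4, 17.8)


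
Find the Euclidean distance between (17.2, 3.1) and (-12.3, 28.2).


dx=-29.5, dy=25.1
d^2 = (-29.5)^2 + 25.1^2 = 1500.26
d = sqrt(1500.26) = 38.7332

38.7332


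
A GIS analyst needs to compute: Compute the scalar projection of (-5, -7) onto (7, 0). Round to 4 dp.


u.v = -35, |v| = sqrt(49) = 7
Scalar projection = u.v / |v| = -35 / sqrt(49) = -5

-5


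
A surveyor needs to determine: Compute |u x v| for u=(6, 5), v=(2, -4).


|u x v| = |6*(-4) - 5*2|
= |(-24) - 10| = 34

34


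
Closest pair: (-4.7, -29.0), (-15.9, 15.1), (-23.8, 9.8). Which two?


d(P0,P1) = 45.5, d(P0,P2) = 43.2464, d(P1,P2) = 9.5131
Closest: P1 and P2

Closest pair: (-15.9, 15.1) and (-23.8, 9.8), distance = 9.5131


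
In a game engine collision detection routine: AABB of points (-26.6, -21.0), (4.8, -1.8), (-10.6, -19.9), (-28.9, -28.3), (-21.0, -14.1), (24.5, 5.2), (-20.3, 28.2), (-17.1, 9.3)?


x range: [-28.9, 24.5]
y range: [-28.3, 28.2]
Bounding box: (-28.9,-28.3) to (24.5,28.2)

(-28.9,-28.3) to (24.5,28.2)


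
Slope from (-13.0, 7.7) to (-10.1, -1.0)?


slope = (y2-y1)/(x2-x1) = ((-1)-7.7)/((-10.1)-(-13)) = (-8.7)/2.9 = -3

-3


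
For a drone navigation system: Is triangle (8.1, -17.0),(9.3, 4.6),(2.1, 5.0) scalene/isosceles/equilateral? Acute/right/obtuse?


Side lengths squared: AB^2=468, BC^2=52, CA^2=520
Sorted: [52, 468, 520]
By sides: Scalene, By angles: Right

Scalene, Right


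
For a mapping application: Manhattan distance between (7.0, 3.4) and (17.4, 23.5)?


|7-17.4| + |3.4-23.5| = 10.4 + 20.1 = 30.5

30.5


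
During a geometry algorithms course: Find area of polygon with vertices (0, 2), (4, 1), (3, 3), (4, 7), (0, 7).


Shoelace sum: (0*1 - 4*2) + (4*3 - 3*1) + (3*7 - 4*3) + (4*7 - 0*7) + (0*2 - 0*7)
= 38
Area = |38|/2 = 19

19


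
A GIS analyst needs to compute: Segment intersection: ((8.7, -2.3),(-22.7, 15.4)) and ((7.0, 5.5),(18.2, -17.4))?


Cross products: d1=-48.43, d2=-569.25, d3=-214.83, d4=305.99
d1*d2 < 0 and d3*d4 < 0? no

No, they don't intersect


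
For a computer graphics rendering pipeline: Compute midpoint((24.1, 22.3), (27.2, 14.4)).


M = ((24.1+27.2)/2, (22.3+14.4)/2)
= (25.65, 18.35)

(25.65, 18.35)


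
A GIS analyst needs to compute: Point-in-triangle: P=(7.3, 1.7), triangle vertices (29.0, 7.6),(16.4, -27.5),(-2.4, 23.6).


Cross products: AB x AP = -687.33, BC x BP = -83.95, CA x CP = -532.46
All same sign? yes

Yes, inside


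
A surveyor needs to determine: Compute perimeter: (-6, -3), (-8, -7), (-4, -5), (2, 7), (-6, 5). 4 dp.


Sides: (-6, -3)->(-8, -7): sqrt(20) = 4.472136, (-8, -7)->(-4, -5): sqrt(20) = 4.472136, (-4, -5)->(2, 7): sqrt(180) = 13.416408, (2, 7)->(-6, 5): sqrt(68) = 8.246211, (-6, 5)->(-6, -3): sqrt(64) = 8
Sum = 38.606891
Perimeter = 38.6069

38.6069


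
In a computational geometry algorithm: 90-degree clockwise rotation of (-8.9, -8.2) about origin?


90° CW: (x,y) -> (y, -x)
(-8.9,-8.2) -> (-8.2, 8.9)

(-8.2, 8.9)


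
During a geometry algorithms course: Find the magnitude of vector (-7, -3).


|u| = sqrt((-7)^2 + (-3)^2) = sqrt(58) = 7.6158

7.6158


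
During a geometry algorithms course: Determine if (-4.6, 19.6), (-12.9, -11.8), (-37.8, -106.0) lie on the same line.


Cross product: ((-12.9)-(-4.6))*((-106)-19.6) - ((-11.8)-19.6)*((-37.8)-(-4.6))
= 0

Yes, collinear


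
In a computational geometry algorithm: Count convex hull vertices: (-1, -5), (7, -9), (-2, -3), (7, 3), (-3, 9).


Convex hull vertices (CCW): (-3, 9), (-2, -3), (-1, -5), (7, -9), (7, 3)
Count = 5

5


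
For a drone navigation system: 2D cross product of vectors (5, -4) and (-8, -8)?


u x v = u_x*v_y - u_y*v_x = 5*(-8) - (-4)*(-8)
= (-40) - 32 = -72

-72


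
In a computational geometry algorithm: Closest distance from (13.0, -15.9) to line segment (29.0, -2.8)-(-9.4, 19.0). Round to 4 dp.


Project P onto AB: t = 0.1686 (clamped to [0,1])
Closest point on segment: (22.5241, 0.8764)
Distance: 19.2914

19.2914


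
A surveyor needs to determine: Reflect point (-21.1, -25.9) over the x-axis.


Reflection over x-axis: (x,y) -> (x,-y)
(-21.1, -25.9) -> (-21.1, 25.9)

(-21.1, 25.9)


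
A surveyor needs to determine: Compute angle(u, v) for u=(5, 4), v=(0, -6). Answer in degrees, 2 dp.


u.v = -24, |u| = sqrt(41) = 6.4031, |v| = sqrt(36) = 6
cos(theta) = u.v/(|u||v|) = -24/sqrt(1476) = -0.624695
theta = acos(-0.624695) = 128.66 degrees

128.66 degrees


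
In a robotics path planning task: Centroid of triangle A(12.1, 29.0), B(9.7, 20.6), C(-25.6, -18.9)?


Centroid = ((x_A+x_B+x_C)/3, (y_A+y_B+y_C)/3)
= ((12.1+9.7+(-25.6))/3, (29+20.6+(-18.9))/3)
= (-1.2667, 10.2333)

(-1.2667, 10.2333)


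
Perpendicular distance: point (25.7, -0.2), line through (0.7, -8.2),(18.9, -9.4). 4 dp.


|cross product| = 175.6
|line direction| = sqrt(332.68) = 18.2395
Distance = 175.6/sqrt(332.68) = 9.6274

9.6274


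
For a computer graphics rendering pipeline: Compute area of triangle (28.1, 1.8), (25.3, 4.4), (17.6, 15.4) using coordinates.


Area = |x_A(y_B-y_C) + x_B(y_C-y_A) + x_C(y_A-y_B)|/2
= |(-309.1) + 344.08 + (-45.76)|/2
= 10.78/2 = 5.39

5.39


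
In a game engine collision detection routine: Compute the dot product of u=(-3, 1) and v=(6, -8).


u . v = u_x*v_x + u_y*v_y = (-3)*6 + 1*(-8)
= (-18) + (-8) = -26

-26


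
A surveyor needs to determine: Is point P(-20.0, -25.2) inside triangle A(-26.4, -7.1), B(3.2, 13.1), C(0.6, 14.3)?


Cross products: AB x AP = -665.04, BC x BP = 127.42, CA x CP = 625.66
All same sign? no

No, outside


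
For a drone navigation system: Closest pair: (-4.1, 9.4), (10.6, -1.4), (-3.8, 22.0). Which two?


d(P0,P1) = 18.2409, d(P0,P2) = 12.6036, d(P1,P2) = 27.4758
Closest: P0 and P2

Closest pair: (-4.1, 9.4) and (-3.8, 22.0), distance = 12.6036


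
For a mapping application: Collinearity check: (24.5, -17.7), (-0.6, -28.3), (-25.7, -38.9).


Cross product: ((-0.6)-24.5)*((-38.9)-(-17.7)) - ((-28.3)-(-17.7))*((-25.7)-24.5)
= 0

Yes, collinear


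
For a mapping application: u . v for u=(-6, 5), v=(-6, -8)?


u . v = u_x*v_x + u_y*v_y = (-6)*(-6) + 5*(-8)
= 36 + (-40) = -4

-4


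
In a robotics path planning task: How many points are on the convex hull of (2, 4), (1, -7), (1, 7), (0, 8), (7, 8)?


Convex hull vertices (CCW): (0, 8), (1, -7), (7, 8)
Count = 3

3


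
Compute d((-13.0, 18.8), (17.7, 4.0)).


dx=30.7, dy=-14.8
d^2 = 30.7^2 + (-14.8)^2 = 1161.53
d = sqrt(1161.53) = 34.0812

34.0812


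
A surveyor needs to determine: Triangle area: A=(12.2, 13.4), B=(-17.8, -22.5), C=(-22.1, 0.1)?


Area = |x_A(y_B-y_C) + x_B(y_C-y_A) + x_C(y_A-y_B)|/2
= |(-275.72) + 236.74 + (-793.39)|/2
= 832.37/2 = 416.185

416.185


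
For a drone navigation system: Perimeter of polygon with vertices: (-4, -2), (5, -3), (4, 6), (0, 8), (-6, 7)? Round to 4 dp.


Sides: (-4, -2)->(5, -3): sqrt(82) = 9.055385, (5, -3)->(4, 6): sqrt(82) = 9.055385, (4, 6)->(0, 8): sqrt(20) = 4.472136, (0, 8)->(-6, 7): sqrt(37) = 6.082763, (-6, 7)->(-4, -2): sqrt(85) = 9.219544
Sum = 37.885213
Perimeter = 37.8852

37.8852


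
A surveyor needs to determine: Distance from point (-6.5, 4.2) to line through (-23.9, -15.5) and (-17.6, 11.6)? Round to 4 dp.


|cross product| = 347.43
|line direction| = sqrt(774.1) = 27.8227
Distance = 347.43/sqrt(774.1) = 12.4873

12.4873


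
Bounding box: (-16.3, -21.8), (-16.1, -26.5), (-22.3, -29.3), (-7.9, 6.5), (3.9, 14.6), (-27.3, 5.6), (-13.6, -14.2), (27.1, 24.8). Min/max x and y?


x range: [-27.3, 27.1]
y range: [-29.3, 24.8]
Bounding box: (-27.3,-29.3) to (27.1,24.8)

(-27.3,-29.3) to (27.1,24.8)


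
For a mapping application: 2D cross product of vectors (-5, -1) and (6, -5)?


u x v = u_x*v_y - u_y*v_x = (-5)*(-5) - (-1)*6
= 25 - (-6) = 31

31


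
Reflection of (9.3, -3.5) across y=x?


Reflection over y=x: (x,y) -> (y,x)
(9.3, -3.5) -> (-3.5, 9.3)

(-3.5, 9.3)


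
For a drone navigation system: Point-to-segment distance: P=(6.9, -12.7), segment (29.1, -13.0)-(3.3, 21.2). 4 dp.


Project P onto AB: t = 0.3177 (clamped to [0,1])
Closest point on segment: (20.904, -2.1356)
Distance: 17.5419

17.5419


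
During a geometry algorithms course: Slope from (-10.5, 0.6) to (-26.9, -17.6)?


slope = (y2-y1)/(x2-x1) = ((-17.6)-0.6)/((-26.9)-(-10.5)) = (-18.2)/(-16.4) = 1.1098

1.1098


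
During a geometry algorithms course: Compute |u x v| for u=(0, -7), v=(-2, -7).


|u x v| = |0*(-7) - (-7)*(-2)|
= |0 - 14| = 14

14


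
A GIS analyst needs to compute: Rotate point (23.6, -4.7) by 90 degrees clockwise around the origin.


90° CW: (x,y) -> (y, -x)
(23.6,-4.7) -> (-4.7, -23.6)

(-4.7, -23.6)


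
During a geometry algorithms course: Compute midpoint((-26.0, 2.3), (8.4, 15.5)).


M = (((-26)+8.4)/2, (2.3+15.5)/2)
= (-8.8, 8.9)

(-8.8, 8.9)


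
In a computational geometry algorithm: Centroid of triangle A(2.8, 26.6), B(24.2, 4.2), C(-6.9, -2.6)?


Centroid = ((x_A+x_B+x_C)/3, (y_A+y_B+y_C)/3)
= ((2.8+24.2+(-6.9))/3, (26.6+4.2+(-2.6))/3)
= (6.7, 9.4)

(6.7, 9.4)


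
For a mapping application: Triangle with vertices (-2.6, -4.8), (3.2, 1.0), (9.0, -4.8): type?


Side lengths squared: AB^2=67.28, BC^2=67.28, CA^2=134.56
Sorted: [67.28, 67.28, 134.56]
By sides: Isosceles, By angles: Right

Isosceles, Right


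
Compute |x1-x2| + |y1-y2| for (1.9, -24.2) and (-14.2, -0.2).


|1.9-(-14.2)| + |(-24.2)-(-0.2)| = 16.1 + 24 = 40.1

40.1


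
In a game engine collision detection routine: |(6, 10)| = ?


|u| = sqrt(6^2 + 10^2) = sqrt(136) = 11.6619

11.6619


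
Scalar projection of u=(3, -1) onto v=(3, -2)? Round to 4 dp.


u.v = 11, |v| = sqrt(13) = 3.6056
Scalar projection = u.v / |v| = 11 / sqrt(13) = 3.0509

3.0509


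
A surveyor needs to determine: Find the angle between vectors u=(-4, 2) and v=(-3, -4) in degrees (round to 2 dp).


u.v = 4, |u| = sqrt(20) = 4.4721, |v| = sqrt(25) = 5
cos(theta) = u.v/(|u||v|) = 4/sqrt(500) = 0.178885
theta = acos(0.178885) = 79.7 degrees

79.7 degrees


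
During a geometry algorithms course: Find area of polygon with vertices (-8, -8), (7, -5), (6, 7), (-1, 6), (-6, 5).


Shoelace sum: ((-8)*(-5) - 7*(-8)) + (7*7 - 6*(-5)) + (6*6 - (-1)*7) + ((-1)*5 - (-6)*6) + ((-6)*(-8) - (-8)*5)
= 337
Area = |337|/2 = 168.5

168.5


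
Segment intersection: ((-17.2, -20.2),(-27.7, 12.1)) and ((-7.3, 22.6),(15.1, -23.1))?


Cross products: d1=-1411.15, d2=-1167.48, d3=-769.17, d4=-1012.84
d1*d2 < 0 and d3*d4 < 0? no

No, they don't intersect


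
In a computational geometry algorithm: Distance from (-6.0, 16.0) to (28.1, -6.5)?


dx=34.1, dy=-22.5
d^2 = 34.1^2 + (-22.5)^2 = 1669.06
d = sqrt(1669.06) = 40.8541

40.8541


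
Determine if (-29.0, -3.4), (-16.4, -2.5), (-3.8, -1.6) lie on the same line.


Cross product: ((-16.4)-(-29))*((-1.6)-(-3.4)) - ((-2.5)-(-3.4))*((-3.8)-(-29))
= 0

Yes, collinear


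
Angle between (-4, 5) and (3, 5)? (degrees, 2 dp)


u.v = 13, |u| = sqrt(41) = 6.4031, |v| = sqrt(34) = 5.831
cos(theta) = u.v/(|u||v|) = 13/sqrt(1394) = 0.348187
theta = acos(0.348187) = 69.62 degrees

69.62 degrees


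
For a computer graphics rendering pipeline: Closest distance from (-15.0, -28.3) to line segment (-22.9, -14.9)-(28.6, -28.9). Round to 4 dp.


Project P onto AB: t = 0.2087 (clamped to [0,1])
Closest point on segment: (-12.1516, -17.8219)
Distance: 10.8584

10.8584


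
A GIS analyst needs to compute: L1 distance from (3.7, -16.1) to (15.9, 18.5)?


|3.7-15.9| + |(-16.1)-18.5| = 12.2 + 34.6 = 46.8

46.8


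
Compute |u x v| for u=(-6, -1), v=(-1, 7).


|u x v| = |(-6)*7 - (-1)*(-1)|
= |(-42) - 1| = 43

43


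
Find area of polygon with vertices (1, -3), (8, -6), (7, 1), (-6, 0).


Shoelace sum: (1*(-6) - 8*(-3)) + (8*1 - 7*(-6)) + (7*0 - (-6)*1) + ((-6)*(-3) - 1*0)
= 92
Area = |92|/2 = 46

46


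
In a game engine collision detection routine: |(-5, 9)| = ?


|u| = sqrt((-5)^2 + 9^2) = sqrt(106) = 10.2956

10.2956


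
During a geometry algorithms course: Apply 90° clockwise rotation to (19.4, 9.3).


90° CW: (x,y) -> (y, -x)
(19.4,9.3) -> (9.3, -19.4)

(9.3, -19.4)


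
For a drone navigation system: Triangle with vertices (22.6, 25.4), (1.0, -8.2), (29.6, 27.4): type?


Side lengths squared: AB^2=1595.52, BC^2=2085.32, CA^2=53
Sorted: [53, 1595.52, 2085.32]
By sides: Scalene, By angles: Obtuse

Scalene, Obtuse


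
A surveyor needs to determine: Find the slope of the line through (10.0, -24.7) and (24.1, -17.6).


slope = (y2-y1)/(x2-x1) = ((-17.6)-(-24.7))/(24.1-10) = 7.1/14.1 = 0.5035

0.5035


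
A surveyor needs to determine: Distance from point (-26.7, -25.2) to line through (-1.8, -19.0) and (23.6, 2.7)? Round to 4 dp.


|cross product| = 382.85
|line direction| = sqrt(1116.05) = 33.4073
Distance = 382.85/sqrt(1116.05) = 11.4601

11.4601


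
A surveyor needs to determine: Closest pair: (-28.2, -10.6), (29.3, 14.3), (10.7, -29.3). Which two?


d(P0,P1) = 62.6599, d(P0,P2) = 43.1613, d(P1,P2) = 47.4017
Closest: P0 and P2

Closest pair: (-28.2, -10.6) and (10.7, -29.3), distance = 43.1613


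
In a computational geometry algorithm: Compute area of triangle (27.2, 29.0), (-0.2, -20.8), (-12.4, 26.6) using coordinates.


Area = |x_A(y_B-y_C) + x_B(y_C-y_A) + x_C(y_A-y_B)|/2
= |(-1289.28) + 0.48 + (-617.52)|/2
= 1906.32/2 = 953.16

953.16


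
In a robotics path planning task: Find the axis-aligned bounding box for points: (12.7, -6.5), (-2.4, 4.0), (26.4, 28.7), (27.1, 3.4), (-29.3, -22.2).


x range: [-29.3, 27.1]
y range: [-22.2, 28.7]
Bounding box: (-29.3,-22.2) to (27.1,28.7)

(-29.3,-22.2) to (27.1,28.7)


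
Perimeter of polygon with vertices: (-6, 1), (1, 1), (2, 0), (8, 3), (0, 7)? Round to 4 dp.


Sides: (-6, 1)->(1, 1): sqrt(49) = 7, (1, 1)->(2, 0): sqrt(2) = 1.414214, (2, 0)->(8, 3): sqrt(45) = 6.708204, (8, 3)->(0, 7): sqrt(80) = 8.944272, (0, 7)->(-6, 1): sqrt(72) = 8.485281
Sum = 32.551971
Perimeter = 32.552

32.552


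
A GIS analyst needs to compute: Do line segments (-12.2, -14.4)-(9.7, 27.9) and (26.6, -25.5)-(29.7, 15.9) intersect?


Cross products: d1=1640.73, d2=865.2, d3=-1884.33, d4=-1108.8
d1*d2 < 0 and d3*d4 < 0? no

No, they don't intersect


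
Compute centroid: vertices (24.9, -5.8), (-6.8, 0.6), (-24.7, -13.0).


Centroid = ((x_A+x_B+x_C)/3, (y_A+y_B+y_C)/3)
= ((24.9+(-6.8)+(-24.7))/3, ((-5.8)+0.6+(-13))/3)
= (-2.2, -6.0667)

(-2.2, -6.0667)


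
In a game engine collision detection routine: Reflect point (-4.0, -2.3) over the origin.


Reflection over origin: (x,y) -> (-x,-y)
(-4, -2.3) -> (4, 2.3)

(4, 2.3)


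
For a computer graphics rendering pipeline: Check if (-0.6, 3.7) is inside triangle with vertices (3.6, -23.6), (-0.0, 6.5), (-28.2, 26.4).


Cross products: AB x AP = 28.14, BC x BP = 90.9, CA x CP = 658.14
All same sign? yes

Yes, inside


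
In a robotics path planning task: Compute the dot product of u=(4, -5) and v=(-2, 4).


u . v = u_x*v_x + u_y*v_y = 4*(-2) + (-5)*4
= (-8) + (-20) = -28

-28


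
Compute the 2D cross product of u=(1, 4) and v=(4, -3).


u x v = u_x*v_y - u_y*v_x = 1*(-3) - 4*4
= (-3) - 16 = -19

-19


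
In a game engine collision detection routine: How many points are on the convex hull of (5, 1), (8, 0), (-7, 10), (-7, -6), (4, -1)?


Convex hull vertices (CCW): (-7, -6), (8, 0), (-7, 10)
Count = 3

3


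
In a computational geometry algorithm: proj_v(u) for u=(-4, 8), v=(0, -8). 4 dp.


u.v = -64, |v| = sqrt(64) = 8
Scalar projection = u.v / |v| = -64 / sqrt(64) = -8

-8


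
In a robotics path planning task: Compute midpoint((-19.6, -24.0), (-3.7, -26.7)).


M = (((-19.6)+(-3.7))/2, ((-24)+(-26.7))/2)
= (-11.65, -25.35)

(-11.65, -25.35)


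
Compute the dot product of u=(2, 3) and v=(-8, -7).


u . v = u_x*v_x + u_y*v_y = 2*(-8) + 3*(-7)
= (-16) + (-21) = -37

-37


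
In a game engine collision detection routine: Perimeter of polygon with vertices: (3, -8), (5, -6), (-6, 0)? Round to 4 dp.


Sides: (3, -8)->(5, -6): sqrt(8) = 2.828427, (5, -6)->(-6, 0): sqrt(157) = 12.529964, (-6, 0)->(3, -8): sqrt(145) = 12.041595
Sum = 27.399986
Perimeter = 27.4

27.4


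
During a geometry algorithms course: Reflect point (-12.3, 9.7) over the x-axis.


Reflection over x-axis: (x,y) -> (x,-y)
(-12.3, 9.7) -> (-12.3, -9.7)

(-12.3, -9.7)


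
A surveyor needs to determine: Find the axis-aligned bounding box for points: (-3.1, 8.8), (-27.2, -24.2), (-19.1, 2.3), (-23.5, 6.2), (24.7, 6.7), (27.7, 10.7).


x range: [-27.2, 27.7]
y range: [-24.2, 10.7]
Bounding box: (-27.2,-24.2) to (27.7,10.7)

(-27.2,-24.2) to (27.7,10.7)


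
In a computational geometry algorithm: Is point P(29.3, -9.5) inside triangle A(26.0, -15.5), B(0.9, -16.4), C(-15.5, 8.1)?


Cross products: AB x AP = -147.63, BC x BP = -808.96, CA x CP = 326.88
All same sign? no

No, outside


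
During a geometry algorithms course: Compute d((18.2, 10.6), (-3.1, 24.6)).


dx=-21.3, dy=14
d^2 = (-21.3)^2 + 14^2 = 649.69
d = sqrt(649.69) = 25.489

25.489


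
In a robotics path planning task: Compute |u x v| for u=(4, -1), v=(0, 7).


|u x v| = |4*7 - (-1)*0|
= |28 - 0| = 28

28


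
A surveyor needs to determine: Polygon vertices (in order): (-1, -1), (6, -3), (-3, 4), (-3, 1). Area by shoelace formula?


Shoelace sum: ((-1)*(-3) - 6*(-1)) + (6*4 - (-3)*(-3)) + ((-3)*1 - (-3)*4) + ((-3)*(-1) - (-1)*1)
= 37
Area = |37|/2 = 18.5

18.5


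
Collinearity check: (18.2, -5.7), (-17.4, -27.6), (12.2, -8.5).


Cross product: ((-17.4)-18.2)*((-8.5)-(-5.7)) - ((-27.6)-(-5.7))*(12.2-18.2)
= -31.72

No, not collinear


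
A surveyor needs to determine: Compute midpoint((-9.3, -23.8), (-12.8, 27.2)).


M = (((-9.3)+(-12.8))/2, ((-23.8)+27.2)/2)
= (-11.05, 1.7)

(-11.05, 1.7)


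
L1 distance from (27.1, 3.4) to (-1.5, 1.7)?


|27.1-(-1.5)| + |3.4-1.7| = 28.6 + 1.7 = 30.3

30.3


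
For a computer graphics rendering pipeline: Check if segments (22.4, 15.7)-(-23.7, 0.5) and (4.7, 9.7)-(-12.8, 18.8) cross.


Cross products: d1=-266.07, d2=419.44, d3=7.56, d4=-677.95
d1*d2 < 0 and d3*d4 < 0? yes

Yes, they intersect


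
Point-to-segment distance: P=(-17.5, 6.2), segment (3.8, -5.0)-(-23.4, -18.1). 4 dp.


Project P onto AB: t = 0.4747 (clamped to [0,1])
Closest point on segment: (-9.1111, -11.2182)
Distance: 19.3331

19.3331


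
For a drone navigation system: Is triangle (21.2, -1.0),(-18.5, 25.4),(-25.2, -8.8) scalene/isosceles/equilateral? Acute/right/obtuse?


Side lengths squared: AB^2=2273.05, BC^2=1214.53, CA^2=2213.8
Sorted: [1214.53, 2213.8, 2273.05]
By sides: Scalene, By angles: Acute

Scalene, Acute


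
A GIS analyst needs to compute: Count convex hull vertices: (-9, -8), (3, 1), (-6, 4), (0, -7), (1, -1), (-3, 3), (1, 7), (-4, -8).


Convex hull vertices (CCW): (-9, -8), (-4, -8), (0, -7), (3, 1), (1, 7), (-6, 4)
Count = 6

6


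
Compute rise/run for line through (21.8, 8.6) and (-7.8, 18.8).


slope = (y2-y1)/(x2-x1) = (18.8-8.6)/((-7.8)-21.8) = 10.2/(-29.6) = -0.3446

-0.3446


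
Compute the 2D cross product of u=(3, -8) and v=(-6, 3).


u x v = u_x*v_y - u_y*v_x = 3*3 - (-8)*(-6)
= 9 - 48 = -39

-39


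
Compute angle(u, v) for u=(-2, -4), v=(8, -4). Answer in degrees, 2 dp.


u.v = 0, |u| = sqrt(20) = 4.4721, |v| = sqrt(80) = 8.9443
cos(theta) = u.v/(|u||v|) = 0/sqrt(1600) = 0
theta = acos(0) = 90 degrees

90 degrees


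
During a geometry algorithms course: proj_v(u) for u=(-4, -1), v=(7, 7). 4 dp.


u.v = -35, |v| = sqrt(98) = 9.8995
Scalar projection = u.v / |v| = -35 / sqrt(98) = -3.5355

-3.5355


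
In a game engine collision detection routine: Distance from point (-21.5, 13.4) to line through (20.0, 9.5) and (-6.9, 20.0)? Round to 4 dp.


|cross product| = 330.84
|line direction| = sqrt(833.86) = 28.8766
Distance = 330.84/sqrt(833.86) = 11.457

11.457


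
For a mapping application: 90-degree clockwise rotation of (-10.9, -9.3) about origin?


90° CW: (x,y) -> (y, -x)
(-10.9,-9.3) -> (-9.3, 10.9)

(-9.3, 10.9)


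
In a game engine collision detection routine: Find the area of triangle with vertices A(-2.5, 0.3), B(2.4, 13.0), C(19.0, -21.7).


Area = |x_A(y_B-y_C) + x_B(y_C-y_A) + x_C(y_A-y_B)|/2
= |(-86.75) + (-52.8) + (-241.3)|/2
= 380.85/2 = 190.425

190.425


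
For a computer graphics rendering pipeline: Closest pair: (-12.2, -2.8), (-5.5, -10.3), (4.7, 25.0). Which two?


d(P0,P1) = 10.0568, d(P0,P2) = 32.5338, d(P1,P2) = 36.7441
Closest: P0 and P1

Closest pair: (-12.2, -2.8) and (-5.5, -10.3), distance = 10.0568


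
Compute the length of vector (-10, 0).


|u| = sqrt((-10)^2 + 0^2) = sqrt(100) = 10

10


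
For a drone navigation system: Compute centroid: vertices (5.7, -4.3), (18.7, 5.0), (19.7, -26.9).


Centroid = ((x_A+x_B+x_C)/3, (y_A+y_B+y_C)/3)
= ((5.7+18.7+19.7)/3, ((-4.3)+5+(-26.9))/3)
= (14.7, -8.7333)

(14.7, -8.7333)


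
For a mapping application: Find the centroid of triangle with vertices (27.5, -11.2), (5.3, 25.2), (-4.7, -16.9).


Centroid = ((x_A+x_B+x_C)/3, (y_A+y_B+y_C)/3)
= ((27.5+5.3+(-4.7))/3, ((-11.2)+25.2+(-16.9))/3)
= (9.3667, -0.9667)

(9.3667, -0.9667)
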